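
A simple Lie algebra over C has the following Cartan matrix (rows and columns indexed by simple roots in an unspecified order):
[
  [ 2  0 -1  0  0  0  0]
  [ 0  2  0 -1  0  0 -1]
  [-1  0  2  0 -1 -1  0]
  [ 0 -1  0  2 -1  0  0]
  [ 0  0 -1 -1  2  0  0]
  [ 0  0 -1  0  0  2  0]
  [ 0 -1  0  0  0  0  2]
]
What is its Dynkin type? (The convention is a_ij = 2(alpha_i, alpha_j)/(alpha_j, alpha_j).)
D_7 (so(14))

The matrix has rank 7 with 2's on the diagonal. Reading the off-diagonal entries as Dynkin edges (a single edge where a_ij = a_ji = -1; a double or triple edge where a_ij * a_ji = 2 or 3), the diagram is a chain of 5 nodes with a fork of two nodes at one end (D_7). One simple-root ordering that puts it in standard form is (alpha_7, alpha_2, alpha_4, alpha_5, alpha_3, alpha_1, alpha_6). So the algebra is type D_7, i.e. so(14).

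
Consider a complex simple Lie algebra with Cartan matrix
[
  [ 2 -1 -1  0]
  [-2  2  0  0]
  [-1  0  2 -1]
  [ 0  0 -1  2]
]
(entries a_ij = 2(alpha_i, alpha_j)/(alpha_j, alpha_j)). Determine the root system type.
C4

The matrix has rank 4 with 2's on the diagonal. Reading the off-diagonal entries as Dynkin edges (a single edge where a_ij = a_ji = -1; a double or triple edge where a_ij * a_ji = 2 or 3), the diagram is a chain of 4 nodes with a double edge at one end; the terminal node there is the unique long simple root (C_4). One simple-root ordering that puts it in standard form is (alpha_4, alpha_3, alpha_1, alpha_2). So the algebra is type C_4, i.e. sp(8).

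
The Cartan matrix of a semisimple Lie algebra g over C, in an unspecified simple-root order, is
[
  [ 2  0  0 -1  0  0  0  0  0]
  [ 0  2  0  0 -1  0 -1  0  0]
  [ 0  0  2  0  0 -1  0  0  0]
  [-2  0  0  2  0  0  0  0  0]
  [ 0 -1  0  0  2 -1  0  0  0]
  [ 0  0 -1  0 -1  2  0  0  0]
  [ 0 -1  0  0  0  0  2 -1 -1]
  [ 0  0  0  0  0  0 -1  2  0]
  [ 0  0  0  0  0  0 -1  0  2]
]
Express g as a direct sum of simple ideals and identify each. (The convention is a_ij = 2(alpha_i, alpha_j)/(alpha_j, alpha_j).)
The diagram associated to this matrix has two connected components: the simple roots {alpha_1, alpha_4} form a chain of 2 nodes with a double edge at one end; the terminal node there is the unique short simple root (B_2), and {alpha_2, alpha_3, alpha_5, alpha_6, alpha_7, alpha_8, alpha_9} form a chain of 5 nodes with a fork of two nodes at one end (D_7). A semisimple Lie algebra decomposes uniquely as the direct sum of simple ideals, one per connected component of its Dynkin diagram, so g ≅ B_2 ⊕ D_7 (dimension 10 + 91 = 101).

B_2 (so(5)) + D_7 (so(14))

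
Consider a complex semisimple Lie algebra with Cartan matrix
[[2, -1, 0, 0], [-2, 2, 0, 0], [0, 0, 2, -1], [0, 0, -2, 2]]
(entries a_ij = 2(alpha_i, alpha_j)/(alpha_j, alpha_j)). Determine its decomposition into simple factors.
B_2 ⊕ B_2

The diagram associated to this matrix has two connected components: the simple roots {alpha_3, alpha_4} form a chain of 2 nodes with a double edge at one end; the terminal node there is the unique short simple root (B_2), and {alpha_1, alpha_2} form a chain of 2 nodes with a double edge at one end; the terminal node there is the unique short simple root (B_2). A semisimple Lie algebra decomposes uniquely as the direct sum of simple ideals, one per connected component of its Dynkin diagram, so g ≅ B_2 ⊕ B_2 (dimension 10 + 10 = 20).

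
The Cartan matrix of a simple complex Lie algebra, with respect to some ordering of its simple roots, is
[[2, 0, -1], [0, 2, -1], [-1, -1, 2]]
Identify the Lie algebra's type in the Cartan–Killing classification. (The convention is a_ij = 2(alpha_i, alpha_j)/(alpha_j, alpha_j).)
type A_3

The matrix has rank 3 with 2's on the diagonal. Reading the off-diagonal entries as Dynkin edges (a single edge where a_ij = a_ji = -1; a double or triple edge where a_ij * a_ji = 2 or 3), the diagram is a chain of 3 nodes with single edges (A_3). One simple-root ordering that puts it in standard form is (alpha_2, alpha_3, alpha_1). So the algebra is type A_3, i.e. sl(4).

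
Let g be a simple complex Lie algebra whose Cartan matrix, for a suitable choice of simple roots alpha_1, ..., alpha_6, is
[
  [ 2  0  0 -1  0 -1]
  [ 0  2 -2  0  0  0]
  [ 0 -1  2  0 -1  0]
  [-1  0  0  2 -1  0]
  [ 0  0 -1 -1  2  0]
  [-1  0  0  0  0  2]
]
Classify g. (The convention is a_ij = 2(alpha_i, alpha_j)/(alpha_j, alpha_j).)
The matrix has rank 6 with 2's on the diagonal. Reading the off-diagonal entries as Dynkin edges (a single edge where a_ij = a_ji = -1; a double or triple edge where a_ij * a_ji = 2 or 3), the diagram is a chain of 6 nodes with a double edge at one end; the terminal node there is the unique long simple root (C_6). One simple-root ordering that puts it in standard form is (alpha_6, alpha_1, alpha_4, alpha_5, alpha_3, alpha_2). So the algebra is type C_6, i.e. sp(12).

type C_6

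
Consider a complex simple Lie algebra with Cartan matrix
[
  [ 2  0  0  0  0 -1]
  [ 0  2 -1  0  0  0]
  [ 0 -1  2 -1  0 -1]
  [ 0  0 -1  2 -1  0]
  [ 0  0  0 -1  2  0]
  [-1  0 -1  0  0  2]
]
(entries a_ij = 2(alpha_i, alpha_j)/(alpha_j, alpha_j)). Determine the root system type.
The matrix has rank 6 with 2's on the diagonal. Reading the off-diagonal entries as Dynkin edges (a single edge where a_ij = a_ji = -1; a double or triple edge where a_ij * a_ji = 2 or 3), the diagram is a chain of 5 nodes with one extra node attached to the third node from one end (E_6). One simple-root ordering that puts it in standard form is (alpha_1, alpha_2, alpha_6, alpha_3, alpha_4, alpha_5). So the algebra is type E_6.

E_6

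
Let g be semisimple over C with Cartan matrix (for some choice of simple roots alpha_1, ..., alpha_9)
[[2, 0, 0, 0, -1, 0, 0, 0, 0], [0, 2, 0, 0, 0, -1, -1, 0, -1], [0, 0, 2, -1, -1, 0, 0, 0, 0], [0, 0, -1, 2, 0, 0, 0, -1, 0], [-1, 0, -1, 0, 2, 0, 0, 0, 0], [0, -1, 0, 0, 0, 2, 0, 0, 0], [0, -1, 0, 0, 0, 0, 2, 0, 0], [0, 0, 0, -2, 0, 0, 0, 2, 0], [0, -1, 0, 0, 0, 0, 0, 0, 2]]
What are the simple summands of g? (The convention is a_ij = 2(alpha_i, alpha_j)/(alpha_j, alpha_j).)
C5 + D4

The diagram associated to this matrix has two connected components: the simple roots {alpha_1, alpha_3, alpha_4, alpha_5, alpha_8} form a chain of 5 nodes with a double edge at one end; the terminal node there is the unique long simple root (C_5), and {alpha_2, alpha_6, alpha_7, alpha_9} form a chain of 2 nodes with a fork of two nodes at one end (D_4). A semisimple Lie algebra decomposes uniquely as the direct sum of simple ideals, one per connected component of its Dynkin diagram, so g ≅ C_5 ⊕ D_4 (dimension 55 + 28 = 83).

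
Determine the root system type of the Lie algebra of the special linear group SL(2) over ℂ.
A1

This is sl(2), which has dimension 2^2 - 1 = 3 and rank 2 - 1 = 1 (a Cartan subalgebra is the diagonal traceless matrices). In the classification of classical Lie algebras, the special linear algebra sl(n+1) has type A_n; here n = 1, so the Dynkin diagram is a chain of 1 nodes with single edges (A_1). Hence the type is A_1.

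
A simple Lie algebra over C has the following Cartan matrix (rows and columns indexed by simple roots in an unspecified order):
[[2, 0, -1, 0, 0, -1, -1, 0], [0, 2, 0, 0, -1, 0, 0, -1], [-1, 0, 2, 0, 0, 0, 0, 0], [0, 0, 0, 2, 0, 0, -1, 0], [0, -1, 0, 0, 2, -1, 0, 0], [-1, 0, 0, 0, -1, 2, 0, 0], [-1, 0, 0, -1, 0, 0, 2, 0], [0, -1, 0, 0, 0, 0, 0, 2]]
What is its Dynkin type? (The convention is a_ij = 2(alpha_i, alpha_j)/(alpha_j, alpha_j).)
The matrix has rank 8 with 2's on the diagonal. Reading the off-diagonal entries as Dynkin edges (a single edge where a_ij = a_ji = -1; a double or triple edge where a_ij * a_ji = 2 or 3), the diagram is a chain of 7 nodes with one extra node attached to the third node from one end (E_8). One simple-root ordering that puts it in standard form is (alpha_4, alpha_3, alpha_7, alpha_1, alpha_6, alpha_5, alpha_2, alpha_8). So the algebra is type E_8.

E_8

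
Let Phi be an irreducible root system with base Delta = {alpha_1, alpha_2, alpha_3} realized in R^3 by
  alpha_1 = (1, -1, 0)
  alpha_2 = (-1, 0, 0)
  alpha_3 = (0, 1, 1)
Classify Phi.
B_3 (so(7))

Compute the Cartan integers a_ij = 2(alpha_i, alpha_j)/(alpha_j, alpha_j); the resulting 3x3 Cartan matrix is
[[2, -2, -1], [-1, 2, 0], [-1, 0, 2]].
The roots have two lengths (squared-length ratio 2:1); the short ones are alpha_{2}. The associated Dynkin diagram is a chain of 3 nodes with a double edge at one end; the terminal node there is the unique short simple root (B_3), so the type is B_3 (the algebra so(7)).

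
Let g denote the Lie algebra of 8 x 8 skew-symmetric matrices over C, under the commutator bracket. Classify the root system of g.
D_4

This is so(8) with 8 even, which has dimension 8(8-1)/2 = 28 and rank 8/2 = 4. In the classification of classical Lie algebras, the orthogonal algebra so(2n) in an even number of variables has type D_n; here n = 4, so the Dynkin diagram is a chain of 2 nodes with a fork of two nodes at one end (D_4). Hence the type is D_4.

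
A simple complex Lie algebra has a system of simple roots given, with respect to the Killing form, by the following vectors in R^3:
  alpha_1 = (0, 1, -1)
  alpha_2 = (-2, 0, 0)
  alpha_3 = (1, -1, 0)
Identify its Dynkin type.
Compute the Cartan integers a_ij = 2(alpha_i, alpha_j)/(alpha_j, alpha_j); the resulting 3x3 Cartan matrix is
[[2, 0, -1], [0, 2, -2], [-1, -1, 2]].
The roots have two lengths (squared-length ratio 2:1); the short ones are alpha_{1,3}. The associated Dynkin diagram is a chain of 3 nodes with a double edge at one end; the terminal node there is the unique long simple root (C_3), so the type is C_3 (the algebra sp(6)).

type C_3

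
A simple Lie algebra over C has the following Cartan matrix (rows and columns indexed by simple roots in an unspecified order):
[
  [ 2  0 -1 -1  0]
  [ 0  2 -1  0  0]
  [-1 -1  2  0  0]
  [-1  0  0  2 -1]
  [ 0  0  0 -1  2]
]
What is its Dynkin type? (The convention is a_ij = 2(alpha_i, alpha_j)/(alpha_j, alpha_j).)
The matrix has rank 5 with 2's on the diagonal. Reading the off-diagonal entries as Dynkin edges (a single edge where a_ij = a_ji = -1; a double or triple edge where a_ij * a_ji = 2 or 3), the diagram is a chain of 5 nodes with single edges (A_5). One simple-root ordering that puts it in standard form is (alpha_5, alpha_4, alpha_1, alpha_3, alpha_2). So the algebra is type A_5, i.e. sl(6).

A_5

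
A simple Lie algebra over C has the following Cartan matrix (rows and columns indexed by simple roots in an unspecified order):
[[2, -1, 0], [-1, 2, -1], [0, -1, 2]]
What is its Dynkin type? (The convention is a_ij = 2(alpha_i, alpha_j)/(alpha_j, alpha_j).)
A_3

The matrix has rank 3 with 2's on the diagonal. Reading the off-diagonal entries as Dynkin edges (a single edge where a_ij = a_ji = -1; a double or triple edge where a_ij * a_ji = 2 or 3), the diagram is a chain of 3 nodes with single edges (A_3). One simple-root ordering that puts it in standard form is (alpha_3, alpha_2, alpha_1). So the algebra is type A_3, i.e. sl(4).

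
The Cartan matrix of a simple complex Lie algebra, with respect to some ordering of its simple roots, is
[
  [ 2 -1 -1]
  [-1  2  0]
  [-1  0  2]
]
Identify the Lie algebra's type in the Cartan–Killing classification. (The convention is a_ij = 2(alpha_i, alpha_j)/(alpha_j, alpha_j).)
The matrix has rank 3 with 2's on the diagonal. Reading the off-diagonal entries as Dynkin edges (a single edge where a_ij = a_ji = -1; a double or triple edge where a_ij * a_ji = 2 or 3), the diagram is a chain of 3 nodes with single edges (A_3). One simple-root ordering that puts it in standard form is (alpha_2, alpha_1, alpha_3). So the algebra is type A_3, i.e. sl(4).

A3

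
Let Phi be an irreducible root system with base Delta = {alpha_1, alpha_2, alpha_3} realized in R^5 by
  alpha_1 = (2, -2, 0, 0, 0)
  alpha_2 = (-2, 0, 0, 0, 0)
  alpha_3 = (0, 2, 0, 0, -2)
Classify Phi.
Compute the Cartan integers a_ij = 2(alpha_i, alpha_j)/(alpha_j, alpha_j); the resulting 3x3 Cartan matrix is
[[2, -2, -1], [-1, 2, 0], [-1, 0, 2]].
The roots have two lengths (squared-length ratio 2:1); the short ones are alpha_{2}. The associated Dynkin diagram is a chain of 3 nodes with a double edge at one end; the terminal node there is the unique short simple root (B_3), so the type is B_3 (the algebra so(7)).

B3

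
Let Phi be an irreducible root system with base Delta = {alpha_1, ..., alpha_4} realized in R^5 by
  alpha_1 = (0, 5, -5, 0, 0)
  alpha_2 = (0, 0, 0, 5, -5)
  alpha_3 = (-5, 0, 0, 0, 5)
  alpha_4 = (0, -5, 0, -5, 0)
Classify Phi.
Compute the Cartan integers a_ij = 2(alpha_i, alpha_j)/(alpha_j, alpha_j); the resulting 4x4 Cartan matrix is
[[2, 0, 0, -1], [0, 2, -1, -1], [0, -1, 2, 0], [-1, -1, 0, 2]].
All simple roots have the same length, so the diagram is simply laced. The associated Dynkin diagram is a chain of 4 nodes with single edges (A_4), so the type is A_4 (the algebra sl(5)).

A_4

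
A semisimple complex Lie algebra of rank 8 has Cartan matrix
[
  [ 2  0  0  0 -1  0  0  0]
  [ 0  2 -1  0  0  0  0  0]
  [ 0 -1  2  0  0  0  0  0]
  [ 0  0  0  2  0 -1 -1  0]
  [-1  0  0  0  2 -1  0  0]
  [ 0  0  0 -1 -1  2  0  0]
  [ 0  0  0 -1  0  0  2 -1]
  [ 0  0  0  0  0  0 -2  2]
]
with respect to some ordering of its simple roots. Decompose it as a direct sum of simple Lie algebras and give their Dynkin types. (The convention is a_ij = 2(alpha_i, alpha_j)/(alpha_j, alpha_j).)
The diagram associated to this matrix has two connected components: the simple roots {alpha_2, alpha_3} form a chain of 2 nodes with single edges (A_2), and {alpha_1, alpha_4, alpha_5, alpha_6, alpha_7, alpha_8} form a chain of 6 nodes with a double edge at one end; the terminal node there is the unique long simple root (C_6). A semisimple Lie algebra decomposes uniquely as the direct sum of simple ideals, one per connected component of its Dynkin diagram, so g ≅ A_2 ⊕ C_6 (dimension 8 + 78 = 86).

A_2 + C_6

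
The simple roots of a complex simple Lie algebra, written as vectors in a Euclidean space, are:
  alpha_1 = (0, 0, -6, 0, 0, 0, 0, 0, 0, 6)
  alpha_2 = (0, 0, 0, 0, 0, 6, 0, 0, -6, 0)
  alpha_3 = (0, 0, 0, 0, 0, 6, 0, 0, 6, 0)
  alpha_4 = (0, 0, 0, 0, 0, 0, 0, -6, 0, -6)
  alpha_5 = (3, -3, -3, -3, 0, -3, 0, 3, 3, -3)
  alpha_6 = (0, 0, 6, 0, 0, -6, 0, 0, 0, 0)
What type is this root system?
Compute the Cartan integers a_ij = 2(alpha_i, alpha_j)/(alpha_j, alpha_j); the resulting 6x6 Cartan matrix is
[[2, 0, 0, -1, 0, -1], [0, 2, 0, 0, -1, -1], [0, 0, 2, 0, 0, -1], [-1, 0, 0, 2, 0, 0], [0, -1, 0, 0, 2, 0], [-1, -1, -1, 0, 0, 2]].
All simple roots have the same length, so the diagram is simply laced. The associated Dynkin diagram is a chain of 5 nodes with one extra node attached to the third node from one end (E_6), so the type is E_6.

E_6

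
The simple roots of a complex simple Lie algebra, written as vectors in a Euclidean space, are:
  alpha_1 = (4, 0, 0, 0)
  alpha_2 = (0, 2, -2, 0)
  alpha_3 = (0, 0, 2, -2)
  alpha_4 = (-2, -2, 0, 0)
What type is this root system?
type C_4

Compute the Cartan integers a_ij = 2(alpha_i, alpha_j)/(alpha_j, alpha_j); the resulting 4x4 Cartan matrix is
[[2, 0, 0, -2], [0, 2, -1, -1], [0, -1, 2, 0], [-1, -1, 0, 2]].
The roots have two lengths (squared-length ratio 2:1); the short ones are alpha_{2,3,4}. The associated Dynkin diagram is a chain of 4 nodes with a double edge at one end; the terminal node there is the unique long simple root (C_4), so the type is C_4 (the algebra sp(8)).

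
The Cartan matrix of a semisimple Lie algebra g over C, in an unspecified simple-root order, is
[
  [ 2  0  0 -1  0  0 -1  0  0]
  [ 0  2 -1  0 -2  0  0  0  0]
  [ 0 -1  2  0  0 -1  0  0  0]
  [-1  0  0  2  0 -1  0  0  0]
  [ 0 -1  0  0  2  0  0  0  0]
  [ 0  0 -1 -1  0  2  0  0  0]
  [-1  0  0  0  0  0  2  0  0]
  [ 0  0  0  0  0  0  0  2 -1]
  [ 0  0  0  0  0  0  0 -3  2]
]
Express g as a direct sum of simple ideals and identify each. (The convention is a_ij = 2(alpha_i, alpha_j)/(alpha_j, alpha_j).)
type B_7 + type G_2

The diagram associated to this matrix has two connected components: the simple roots {alpha_1, alpha_2, alpha_3, alpha_4, alpha_5, alpha_6, alpha_7} form a chain of 7 nodes with a double edge at one end; the terminal node there is the unique short simple root (B_7), and {alpha_8, alpha_9} form two nodes joined by a triple edge (G_2). A semisimple Lie algebra decomposes uniquely as the direct sum of simple ideals, one per connected component of its Dynkin diagram, so g ≅ B_7 ⊕ G_2 (dimension 105 + 14 = 119).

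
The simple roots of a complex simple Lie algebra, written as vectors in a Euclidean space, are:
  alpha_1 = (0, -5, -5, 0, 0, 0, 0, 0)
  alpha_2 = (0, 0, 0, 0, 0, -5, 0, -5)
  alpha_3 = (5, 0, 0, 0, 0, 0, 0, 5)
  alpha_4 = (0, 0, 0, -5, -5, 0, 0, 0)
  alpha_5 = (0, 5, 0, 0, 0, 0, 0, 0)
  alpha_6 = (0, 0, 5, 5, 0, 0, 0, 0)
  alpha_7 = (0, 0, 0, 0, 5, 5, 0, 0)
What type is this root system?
Compute the Cartan integers a_ij = 2(alpha_i, alpha_j)/(alpha_j, alpha_j); the resulting 7x7 Cartan matrix is
[[2, 0, 0, 0, -2, -1, 0], [0, 2, -1, 0, 0, 0, -1], [0, -1, 2, 0, 0, 0, 0], [0, 0, 0, 2, 0, -1, -1], [-1, 0, 0, 0, 2, 0, 0], [-1, 0, 0, -1, 0, 2, 0], [0, -1, 0, -1, 0, 0, 2]].
The roots have two lengths (squared-length ratio 2:1); the short ones are alpha_{5}. The associated Dynkin diagram is a chain of 7 nodes with a double edge at one end; the terminal node there is the unique short simple root (B_7), so the type is B_7 (the algebra so(15)).

B_7 (so(15))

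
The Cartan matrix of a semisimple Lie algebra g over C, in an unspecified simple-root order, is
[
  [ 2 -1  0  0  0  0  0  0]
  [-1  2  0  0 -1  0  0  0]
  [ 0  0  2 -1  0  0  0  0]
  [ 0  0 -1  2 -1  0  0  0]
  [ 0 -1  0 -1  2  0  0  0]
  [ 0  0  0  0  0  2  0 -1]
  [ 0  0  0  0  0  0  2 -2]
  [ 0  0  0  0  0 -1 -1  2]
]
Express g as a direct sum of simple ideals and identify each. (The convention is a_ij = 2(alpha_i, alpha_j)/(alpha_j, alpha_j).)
The diagram associated to this matrix has two connected components: the simple roots {alpha_1, alpha_2, alpha_3, alpha_4, alpha_5} form a chain of 5 nodes with single edges (A_5), and {alpha_6, alpha_7, alpha_8} form a chain of 3 nodes with a double edge at one end; the terminal node there is the unique long simple root (C_3). A semisimple Lie algebra decomposes uniquely as the direct sum of simple ideals, one per connected component of its Dynkin diagram, so g ≅ A_5 ⊕ C_3 (dimension 35 + 21 = 56).

type A_5 + type C_3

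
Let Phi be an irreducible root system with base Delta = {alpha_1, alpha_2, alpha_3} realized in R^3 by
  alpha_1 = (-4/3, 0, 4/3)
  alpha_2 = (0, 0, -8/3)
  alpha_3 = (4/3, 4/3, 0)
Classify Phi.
Compute the Cartan integers a_ij = 2(alpha_i, alpha_j)/(alpha_j, alpha_j); the resulting 3x3 Cartan matrix is
[[2, -1, -1], [-2, 2, 0], [-1, 0, 2]].
The roots have two lengths (squared-length ratio 2:1); the short ones are alpha_{1,3}. The associated Dynkin diagram is a chain of 3 nodes with a double edge at one end; the terminal node there is the unique long simple root (C_3), so the type is C_3 (the algebra sp(6)).

C3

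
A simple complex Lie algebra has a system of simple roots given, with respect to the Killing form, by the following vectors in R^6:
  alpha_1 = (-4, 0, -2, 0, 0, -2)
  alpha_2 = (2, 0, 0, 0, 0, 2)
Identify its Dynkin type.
G_2

Compute the Cartan integers a_ij = 2(alpha_i, alpha_j)/(alpha_j, alpha_j); the resulting 2x2 Cartan matrix is
[[2, -3], [-1, 2]].
The roots have two lengths (squared-length ratio 3:1); the short ones are alpha_{2}. The associated Dynkin diagram is two nodes joined by a triple edge (G_2), so the type is G_2.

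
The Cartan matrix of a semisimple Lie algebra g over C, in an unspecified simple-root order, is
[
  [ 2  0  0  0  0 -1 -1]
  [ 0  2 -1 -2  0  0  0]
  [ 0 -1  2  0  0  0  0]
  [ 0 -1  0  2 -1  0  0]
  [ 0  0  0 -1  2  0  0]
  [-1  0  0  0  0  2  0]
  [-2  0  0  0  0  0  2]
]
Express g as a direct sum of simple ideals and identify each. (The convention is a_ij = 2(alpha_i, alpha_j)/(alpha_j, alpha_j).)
The diagram associated to this matrix has two connected components: the simple roots {alpha_1, alpha_6, alpha_7} form a chain of 3 nodes with a double edge at one end; the terminal node there is the unique long simple root (C_3), and {alpha_2, alpha_3, alpha_4, alpha_5} form a chain of 4 nodes with a double edge between the middle two (F_4). A semisimple Lie algebra decomposes uniquely as the direct sum of simple ideals, one per connected component of its Dynkin diagram, so g ≅ C_3 ⊕ F_4 (dimension 21 + 52 = 73).

C_3 + F_4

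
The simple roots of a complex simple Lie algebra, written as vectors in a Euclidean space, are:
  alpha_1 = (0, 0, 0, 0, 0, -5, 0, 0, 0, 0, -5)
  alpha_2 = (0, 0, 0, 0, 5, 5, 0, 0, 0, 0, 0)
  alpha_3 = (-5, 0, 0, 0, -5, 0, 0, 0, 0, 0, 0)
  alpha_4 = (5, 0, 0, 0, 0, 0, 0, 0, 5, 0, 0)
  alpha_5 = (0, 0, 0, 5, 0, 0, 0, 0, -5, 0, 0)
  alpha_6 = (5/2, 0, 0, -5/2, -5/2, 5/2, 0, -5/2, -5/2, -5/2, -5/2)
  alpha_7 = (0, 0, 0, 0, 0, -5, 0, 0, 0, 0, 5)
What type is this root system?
E7

Compute the Cartan integers a_ij = 2(alpha_i, alpha_j)/(alpha_j, alpha_j); the resulting 7x7 Cartan matrix is
[[2, -1, 0, 0, 0, 0, 0], [-1, 2, -1, 0, 0, 0, -1], [0, -1, 2, -1, 0, 0, 0], [0, 0, -1, 2, -1, 0, 0], [0, 0, 0, -1, 2, 0, 0], [0, 0, 0, 0, 0, 2, -1], [0, -1, 0, 0, 0, -1, 2]].
All simple roots have the same length, so the diagram is simply laced. The associated Dynkin diagram is a chain of 6 nodes with one extra node attached to the third node from one end (E_7), so the type is E_7.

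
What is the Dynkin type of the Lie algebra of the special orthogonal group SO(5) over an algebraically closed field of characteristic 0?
B_2 (so(5))

This is so(5) with 5 odd, which has dimension 5(5-1)/2 = 10 and rank (5-1)/2 = 2. In the classification of classical Lie algebras, the orthogonal algebra so(2n+1) in an odd number of variables has type B_n; here n = 2, so the Dynkin diagram is a chain of 2 nodes with a double edge at one end; the terminal node there is the unique short simple root (B_2). Hence the type is B_2.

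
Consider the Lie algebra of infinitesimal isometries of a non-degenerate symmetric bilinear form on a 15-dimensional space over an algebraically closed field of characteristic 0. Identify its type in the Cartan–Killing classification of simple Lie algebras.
type B_7

This is so(15) with 15 odd, which has dimension 15(15-1)/2 = 105 and rank (15-1)/2 = 7. In the classification of classical Lie algebras, the orthogonal algebra so(2n+1) in an odd number of variables has type B_n; here n = 7, so the Dynkin diagram is a chain of 7 nodes with a double edge at one end; the terminal node there is the unique short simple root (B_7). Hence the type is B_7.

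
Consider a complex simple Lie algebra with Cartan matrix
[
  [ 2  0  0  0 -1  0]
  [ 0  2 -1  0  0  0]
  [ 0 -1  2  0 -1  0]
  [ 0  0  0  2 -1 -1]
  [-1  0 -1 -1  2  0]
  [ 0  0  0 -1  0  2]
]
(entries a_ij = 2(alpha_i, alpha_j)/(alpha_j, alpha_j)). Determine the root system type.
The matrix has rank 6 with 2's on the diagonal. Reading the off-diagonal entries as Dynkin edges (a single edge where a_ij = a_ji = -1; a double or triple edge where a_ij * a_ji = 2 or 3), the diagram is a chain of 5 nodes with one extra node attached to the third node from one end (E_6). One simple-root ordering that puts it in standard form is (alpha_2, alpha_1, alpha_3, alpha_5, alpha_4, alpha_6). So the algebra is type E_6.

E_6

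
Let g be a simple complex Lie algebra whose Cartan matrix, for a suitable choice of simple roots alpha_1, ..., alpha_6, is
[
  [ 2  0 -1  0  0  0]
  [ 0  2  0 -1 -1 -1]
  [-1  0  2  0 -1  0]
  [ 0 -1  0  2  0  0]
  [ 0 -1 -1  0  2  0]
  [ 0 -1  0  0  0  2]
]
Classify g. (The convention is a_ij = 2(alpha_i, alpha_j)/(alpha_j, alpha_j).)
The matrix has rank 6 with 2's on the diagonal. Reading the off-diagonal entries as Dynkin edges (a single edge where a_ij = a_ji = -1; a double or triple edge where a_ij * a_ji = 2 or 3), the diagram is a chain of 4 nodes with a fork of two nodes at one end (D_6). One simple-root ordering that puts it in standard form is (alpha_1, alpha_3, alpha_5, alpha_2, alpha_6, alpha_4). So the algebra is type D_6, i.e. so(12).

type D_6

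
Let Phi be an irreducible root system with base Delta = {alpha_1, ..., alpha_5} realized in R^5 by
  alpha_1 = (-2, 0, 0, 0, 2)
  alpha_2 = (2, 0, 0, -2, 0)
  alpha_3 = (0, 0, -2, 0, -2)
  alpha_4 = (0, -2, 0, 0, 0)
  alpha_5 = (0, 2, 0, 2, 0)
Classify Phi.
Compute the Cartan integers a_ij = 2(alpha_i, alpha_j)/(alpha_j, alpha_j); the resulting 5x5 Cartan matrix is
[[2, -1, -1, 0, 0], [-1, 2, 0, 0, -1], [-1, 0, 2, 0, 0], [0, 0, 0, 2, -1], [0, -1, 0, -2, 2]].
The roots have two lengths (squared-length ratio 2:1); the short ones are alpha_{4}. The associated Dynkin diagram is a chain of 5 nodes with a double edge at one end; the terminal node there is the unique short simple root (B_5), so the type is B_5 (the algebra so(11)).

B_5 (so(11))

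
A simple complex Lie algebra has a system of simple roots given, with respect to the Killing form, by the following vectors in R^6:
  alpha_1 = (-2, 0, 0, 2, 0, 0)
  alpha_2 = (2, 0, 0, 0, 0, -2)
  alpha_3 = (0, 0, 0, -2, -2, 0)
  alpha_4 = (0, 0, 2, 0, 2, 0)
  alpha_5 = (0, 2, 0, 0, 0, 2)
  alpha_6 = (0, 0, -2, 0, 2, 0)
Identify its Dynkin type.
D_6

Compute the Cartan integers a_ij = 2(alpha_i, alpha_j)/(alpha_j, alpha_j); the resulting 6x6 Cartan matrix is
[[2, -1, -1, 0, 0, 0], [-1, 2, 0, 0, -1, 0], [-1, 0, 2, -1, 0, -1], [0, 0, -1, 2, 0, 0], [0, -1, 0, 0, 2, 0], [0, 0, -1, 0, 0, 2]].
All simple roots have the same length, so the diagram is simply laced. The associated Dynkin diagram is a chain of 4 nodes with a fork of two nodes at one end (D_6), so the type is D_6 (the algebra so(12)).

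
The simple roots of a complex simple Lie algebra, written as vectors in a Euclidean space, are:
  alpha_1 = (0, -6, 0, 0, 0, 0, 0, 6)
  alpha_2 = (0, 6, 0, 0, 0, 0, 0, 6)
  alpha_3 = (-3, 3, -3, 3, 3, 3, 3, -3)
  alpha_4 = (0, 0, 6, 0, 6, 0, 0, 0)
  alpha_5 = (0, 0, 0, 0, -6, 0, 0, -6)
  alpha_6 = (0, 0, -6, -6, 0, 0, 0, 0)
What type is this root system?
Compute the Cartan integers a_ij = 2(alpha_i, alpha_j)/(alpha_j, alpha_j); the resulting 6x6 Cartan matrix is
[[2, 0, -1, 0, -1, 0], [0, 2, 0, 0, -1, 0], [-1, 0, 2, 0, 0, 0], [0, 0, 0, 2, -1, -1], [-1, -1, 0, -1, 2, 0], [0, 0, 0, -1, 0, 2]].
All simple roots have the same length, so the diagram is simply laced. The associated Dynkin diagram is a chain of 5 nodes with one extra node attached to the third node from one end (E_6), so the type is E_6.

E_6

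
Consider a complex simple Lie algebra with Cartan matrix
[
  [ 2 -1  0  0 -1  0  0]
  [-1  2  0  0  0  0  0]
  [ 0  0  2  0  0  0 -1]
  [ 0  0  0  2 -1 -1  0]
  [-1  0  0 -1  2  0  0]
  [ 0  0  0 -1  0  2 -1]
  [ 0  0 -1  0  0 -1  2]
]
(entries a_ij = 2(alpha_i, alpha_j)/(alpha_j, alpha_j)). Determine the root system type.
The matrix has rank 7 with 2's on the diagonal. Reading the off-diagonal entries as Dynkin edges (a single edge where a_ij = a_ji = -1; a double or triple edge where a_ij * a_ji = 2 or 3), the diagram is a chain of 7 nodes with single edges (A_7). One simple-root ordering that puts it in standard form is (alpha_2, alpha_1, alpha_5, alpha_4, alpha_6, alpha_7, alpha_3). So the algebra is type A_7, i.e. sl(8).

type A_7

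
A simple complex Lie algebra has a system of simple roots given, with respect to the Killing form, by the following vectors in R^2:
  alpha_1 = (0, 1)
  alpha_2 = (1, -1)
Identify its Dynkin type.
Compute the Cartan integers a_ij = 2(alpha_i, alpha_j)/(alpha_j, alpha_j); the resulting 2x2 Cartan matrix is
[[2, -1], [-2, 2]].
The roots have two lengths (squared-length ratio 2:1); the short ones are alpha_{1}. The associated Dynkin diagram is a chain of 2 nodes with a double edge at one end; the terminal node there is the unique short simple root (B_2), so the type is B_2 (the algebra so(5)).

B_2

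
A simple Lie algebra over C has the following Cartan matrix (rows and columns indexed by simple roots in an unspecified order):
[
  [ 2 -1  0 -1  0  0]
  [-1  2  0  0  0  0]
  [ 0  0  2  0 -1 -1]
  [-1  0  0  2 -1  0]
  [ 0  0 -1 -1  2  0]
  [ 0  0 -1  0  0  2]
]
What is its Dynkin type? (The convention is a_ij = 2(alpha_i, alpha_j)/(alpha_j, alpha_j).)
The matrix has rank 6 with 2's on the diagonal. Reading the off-diagonal entries as Dynkin edges (a single edge where a_ij = a_ji = -1; a double or triple edge where a_ij * a_ji = 2 or 3), the diagram is a chain of 6 nodes with single edges (A_6). One simple-root ordering that puts it in standard form is (alpha_2, alpha_1, alpha_4, alpha_5, alpha_3, alpha_6). So the algebra is type A_6, i.e. sl(7).

A6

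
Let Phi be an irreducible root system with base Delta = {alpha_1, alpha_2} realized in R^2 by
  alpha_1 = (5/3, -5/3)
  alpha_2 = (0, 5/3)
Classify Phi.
Compute the Cartan integers a_ij = 2(alpha_i, alpha_j)/(alpha_j, alpha_j); the resulting 2x2 Cartan matrix is
[[2, -2], [-1, 2]].
The roots have two lengths (squared-length ratio 2:1); the short ones are alpha_{2}. The associated Dynkin diagram is a chain of 2 nodes with a double edge at one end; the terminal node there is the unique short simple root (B_2), so the type is B_2 (the algebra so(5)).

B_2 (so(5))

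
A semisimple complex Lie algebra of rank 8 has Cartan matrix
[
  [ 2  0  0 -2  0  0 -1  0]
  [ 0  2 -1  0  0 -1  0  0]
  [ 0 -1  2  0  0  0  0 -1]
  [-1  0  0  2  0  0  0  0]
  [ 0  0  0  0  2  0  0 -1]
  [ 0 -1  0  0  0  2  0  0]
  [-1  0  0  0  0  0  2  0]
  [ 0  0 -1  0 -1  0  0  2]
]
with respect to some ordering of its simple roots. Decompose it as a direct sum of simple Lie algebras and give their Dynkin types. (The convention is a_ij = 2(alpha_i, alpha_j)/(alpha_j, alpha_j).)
type A_5 + type B_3

The diagram associated to this matrix has two connected components: the simple roots {alpha_2, alpha_3, alpha_5, alpha_6, alpha_8} form a chain of 5 nodes with single edges (A_5), and {alpha_1, alpha_4, alpha_7} form a chain of 3 nodes with a double edge at one end; the terminal node there is the unique short simple root (B_3). A semisimple Lie algebra decomposes uniquely as the direct sum of simple ideals, one per connected component of its Dynkin diagram, so g ≅ A_5 ⊕ B_3 (dimension 35 + 21 = 56).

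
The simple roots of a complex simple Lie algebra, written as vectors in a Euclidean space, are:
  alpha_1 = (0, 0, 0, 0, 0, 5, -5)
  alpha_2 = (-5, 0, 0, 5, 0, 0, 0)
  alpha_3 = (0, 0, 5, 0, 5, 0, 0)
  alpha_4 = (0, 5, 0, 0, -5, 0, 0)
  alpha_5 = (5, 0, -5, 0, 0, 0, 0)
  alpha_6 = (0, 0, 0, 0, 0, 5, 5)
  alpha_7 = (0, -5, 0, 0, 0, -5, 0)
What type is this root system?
type D_7

Compute the Cartan integers a_ij = 2(alpha_i, alpha_j)/(alpha_j, alpha_j); the resulting 7x7 Cartan matrix is
[[2, 0, 0, 0, 0, 0, -1], [0, 2, 0, 0, -1, 0, 0], [0, 0, 2, -1, -1, 0, 0], [0, 0, -1, 2, 0, 0, -1], [0, -1, -1, 0, 2, 0, 0], [0, 0, 0, 0, 0, 2, -1], [-1, 0, 0, -1, 0, -1, 2]].
All simple roots have the same length, so the diagram is simply laced. The associated Dynkin diagram is a chain of 5 nodes with a fork of two nodes at one end (D_7), so the type is D_7 (the algebra so(14)).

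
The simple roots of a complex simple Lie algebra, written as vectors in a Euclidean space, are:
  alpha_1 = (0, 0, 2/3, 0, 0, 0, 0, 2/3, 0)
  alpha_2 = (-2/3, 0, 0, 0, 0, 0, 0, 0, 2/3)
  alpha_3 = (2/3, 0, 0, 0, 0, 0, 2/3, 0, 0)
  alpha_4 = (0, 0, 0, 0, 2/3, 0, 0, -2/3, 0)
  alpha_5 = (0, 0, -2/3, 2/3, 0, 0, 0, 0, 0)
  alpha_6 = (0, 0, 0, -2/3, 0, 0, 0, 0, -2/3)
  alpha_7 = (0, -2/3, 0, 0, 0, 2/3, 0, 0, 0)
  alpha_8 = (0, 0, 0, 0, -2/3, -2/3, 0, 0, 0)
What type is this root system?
Compute the Cartan integers a_ij = 2(alpha_i, alpha_j)/(alpha_j, alpha_j); the resulting 8x8 Cartan matrix is
[[2, 0, 0, -1, -1, 0, 0, 0], [0, 2, -1, 0, 0, -1, 0, 0], [0, -1, 2, 0, 0, 0, 0, 0], [-1, 0, 0, 2, 0, 0, 0, -1], [-1, 0, 0, 0, 2, -1, 0, 0], [0, -1, 0, 0, -1, 2, 0, 0], [0, 0, 0, 0, 0, 0, 2, -1], [0, 0, 0, -1, 0, 0, -1, 2]].
All simple roots have the same length, so the diagram is simply laced. The associated Dynkin diagram is a chain of 8 nodes with single edges (A_8), so the type is A_8 (the algebra sl(9)).

A_8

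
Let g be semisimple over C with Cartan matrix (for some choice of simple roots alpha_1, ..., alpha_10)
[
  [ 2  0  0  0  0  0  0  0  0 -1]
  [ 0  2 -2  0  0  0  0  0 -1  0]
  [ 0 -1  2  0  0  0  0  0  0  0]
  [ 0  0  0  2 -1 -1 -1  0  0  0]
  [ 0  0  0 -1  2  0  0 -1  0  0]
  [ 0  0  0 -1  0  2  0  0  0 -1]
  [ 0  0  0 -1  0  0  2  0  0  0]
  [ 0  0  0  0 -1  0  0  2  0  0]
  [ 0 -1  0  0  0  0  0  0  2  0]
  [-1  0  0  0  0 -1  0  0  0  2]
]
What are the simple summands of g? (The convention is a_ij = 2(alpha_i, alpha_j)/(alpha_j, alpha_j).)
B_3 (so(7)) ⊕ E_7

The diagram associated to this matrix has two connected components: the simple roots {alpha_2, alpha_3, alpha_9} form a chain of 3 nodes with a double edge at one end; the terminal node there is the unique short simple root (B_3), and {alpha_1, alpha_4, alpha_5, alpha_6, alpha_7, alpha_8, alpha_10} form a chain of 6 nodes with one extra node attached to the third node from one end (E_7). A semisimple Lie algebra decomposes uniquely as the direct sum of simple ideals, one per connected component of its Dynkin diagram, so g ≅ B_3 ⊕ E_7 (dimension 21 + 133 = 154).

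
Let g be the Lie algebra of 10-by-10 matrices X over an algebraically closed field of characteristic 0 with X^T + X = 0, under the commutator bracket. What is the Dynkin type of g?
D5

This is so(10) with 10 even, which has dimension 10(10-1)/2 = 45 and rank 10/2 = 5. In the classification of classical Lie algebras, the orthogonal algebra so(2n) in an even number of variables has type D_n; here n = 5, so the Dynkin diagram is a chain of 3 nodes with a fork of two nodes at one end (D_5). Hence the type is D_5.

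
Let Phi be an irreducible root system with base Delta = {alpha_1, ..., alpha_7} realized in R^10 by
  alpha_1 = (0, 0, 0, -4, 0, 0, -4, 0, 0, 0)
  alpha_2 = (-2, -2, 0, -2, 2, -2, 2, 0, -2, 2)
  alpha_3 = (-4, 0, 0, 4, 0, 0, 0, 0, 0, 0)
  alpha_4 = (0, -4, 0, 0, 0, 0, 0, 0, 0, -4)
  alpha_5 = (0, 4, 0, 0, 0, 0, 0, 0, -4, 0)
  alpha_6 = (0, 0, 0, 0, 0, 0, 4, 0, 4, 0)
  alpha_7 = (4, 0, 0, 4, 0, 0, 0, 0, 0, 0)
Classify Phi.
Compute the Cartan integers a_ij = 2(alpha_i, alpha_j)/(alpha_j, alpha_j); the resulting 7x7 Cartan matrix is
[[2, 0, -1, 0, 0, -1, -1], [0, 2, 0, 0, 0, 0, -1], [-1, 0, 2, 0, 0, 0, 0], [0, 0, 0, 2, -1, 0, 0], [0, 0, 0, -1, 2, -1, 0], [-1, 0, 0, 0, -1, 2, 0], [-1, -1, 0, 0, 0, 0, 2]].
All simple roots have the same length, so the diagram is simply laced. The associated Dynkin diagram is a chain of 6 nodes with one extra node attached to the third node from one end (E_7), so the type is E_7.

E_7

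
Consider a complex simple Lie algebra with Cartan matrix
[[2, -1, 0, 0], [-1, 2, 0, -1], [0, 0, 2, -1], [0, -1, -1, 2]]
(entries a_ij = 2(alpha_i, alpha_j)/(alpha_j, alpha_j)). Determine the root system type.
The matrix has rank 4 with 2's on the diagonal. Reading the off-diagonal entries as Dynkin edges (a single edge where a_ij = a_ji = -1; a double or triple edge where a_ij * a_ji = 2 or 3), the diagram is a chain of 4 nodes with single edges (A_4). One simple-root ordering that puts it in standard form is (alpha_3, alpha_4, alpha_2, alpha_1). So the algebra is type A_4, i.e. sl(5).

A4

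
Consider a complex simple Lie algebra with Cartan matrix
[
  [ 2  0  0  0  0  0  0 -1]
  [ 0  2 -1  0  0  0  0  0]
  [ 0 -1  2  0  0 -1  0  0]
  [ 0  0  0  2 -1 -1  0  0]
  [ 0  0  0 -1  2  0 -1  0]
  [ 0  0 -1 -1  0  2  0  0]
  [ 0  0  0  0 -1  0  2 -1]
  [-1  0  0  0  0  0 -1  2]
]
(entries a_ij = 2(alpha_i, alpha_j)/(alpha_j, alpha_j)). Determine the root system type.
The matrix has rank 8 with 2's on the diagonal. Reading the off-diagonal entries as Dynkin edges (a single edge where a_ij = a_ji = -1; a double or triple edge where a_ij * a_ji = 2 or 3), the diagram is a chain of 8 nodes with single edges (A_8). One simple-root ordering that puts it in standard form is (alpha_2, alpha_3, alpha_6, alpha_4, alpha_5, alpha_7, alpha_8, alpha_1). So the algebra is type A_8, i.e. sl(9).

A_8 (sl(9))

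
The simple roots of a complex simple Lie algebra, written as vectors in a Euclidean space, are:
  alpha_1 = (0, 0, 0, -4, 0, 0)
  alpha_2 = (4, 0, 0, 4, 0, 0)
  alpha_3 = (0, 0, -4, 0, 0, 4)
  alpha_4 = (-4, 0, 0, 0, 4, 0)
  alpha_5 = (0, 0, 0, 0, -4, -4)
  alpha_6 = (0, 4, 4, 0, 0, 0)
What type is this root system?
type B_6

Compute the Cartan integers a_ij = 2(alpha_i, alpha_j)/(alpha_j, alpha_j); the resulting 6x6 Cartan matrix is
[[2, -1, 0, 0, 0, 0], [-2, 2, 0, -1, 0, 0], [0, 0, 2, 0, -1, -1], [0, -1, 0, 2, -1, 0], [0, 0, -1, -1, 2, 0], [0, 0, -1, 0, 0, 2]].
The roots have two lengths (squared-length ratio 2:1); the short ones are alpha_{1}. The associated Dynkin diagram is a chain of 6 nodes with a double edge at one end; the terminal node there is the unique short simple root (B_6), so the type is B_6 (the algebra so(13)).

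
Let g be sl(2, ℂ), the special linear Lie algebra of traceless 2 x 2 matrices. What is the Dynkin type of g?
A1

This is sl(2), which has dimension 2^2 - 1 = 3 and rank 2 - 1 = 1 (a Cartan subalgebra is the diagonal traceless matrices). In the classification of classical Lie algebras, the special linear algebra sl(n+1) has type A_n; here n = 1, so the Dynkin diagram is a chain of 1 nodes with single edges (A_1). Hence the type is A_1.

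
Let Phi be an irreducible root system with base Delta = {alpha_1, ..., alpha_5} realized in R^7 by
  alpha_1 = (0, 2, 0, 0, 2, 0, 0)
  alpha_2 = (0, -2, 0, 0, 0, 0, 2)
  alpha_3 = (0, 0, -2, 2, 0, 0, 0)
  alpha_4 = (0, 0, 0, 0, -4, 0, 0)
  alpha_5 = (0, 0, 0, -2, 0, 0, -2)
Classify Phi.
type C_5

Compute the Cartan integers a_ij = 2(alpha_i, alpha_j)/(alpha_j, alpha_j); the resulting 5x5 Cartan matrix is
[[2, -1, 0, -1, 0], [-1, 2, 0, 0, -1], [0, 0, 2, 0, -1], [-2, 0, 0, 2, 0], [0, -1, -1, 0, 2]].
The roots have two lengths (squared-length ratio 2:1); the short ones are alpha_{1,2,3,5}. The associated Dynkin diagram is a chain of 5 nodes with a double edge at one end; the terminal node there is the unique long simple root (C_5), so the type is C_5 (the algebra sp(10)).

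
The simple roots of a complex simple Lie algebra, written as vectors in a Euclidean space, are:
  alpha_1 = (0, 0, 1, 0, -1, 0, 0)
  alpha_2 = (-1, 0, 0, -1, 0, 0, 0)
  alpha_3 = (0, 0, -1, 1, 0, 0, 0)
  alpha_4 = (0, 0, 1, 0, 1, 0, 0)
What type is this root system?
Compute the Cartan integers a_ij = 2(alpha_i, alpha_j)/(alpha_j, alpha_j); the resulting 4x4 Cartan matrix is
[[2, 0, -1, 0], [0, 2, -1, 0], [-1, -1, 2, -1], [0, 0, -1, 2]].
All simple roots have the same length, so the diagram is simply laced. The associated Dynkin diagram is a chain of 2 nodes with a fork of two nodes at one end (D_4), so the type is D_4 (the algebra so(8)).

D4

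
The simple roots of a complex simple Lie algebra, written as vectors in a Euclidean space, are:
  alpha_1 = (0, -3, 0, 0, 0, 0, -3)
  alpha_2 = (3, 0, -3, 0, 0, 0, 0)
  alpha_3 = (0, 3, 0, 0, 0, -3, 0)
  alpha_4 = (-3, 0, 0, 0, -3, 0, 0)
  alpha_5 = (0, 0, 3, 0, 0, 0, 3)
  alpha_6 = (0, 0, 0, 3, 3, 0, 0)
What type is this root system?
Compute the Cartan integers a_ij = 2(alpha_i, alpha_j)/(alpha_j, alpha_j); the resulting 6x6 Cartan matrix is
[[2, 0, -1, 0, -1, 0], [0, 2, 0, -1, -1, 0], [-1, 0, 2, 0, 0, 0], [0, -1, 0, 2, 0, -1], [-1, -1, 0, 0, 2, 0], [0, 0, 0, -1, 0, 2]].
All simple roots have the same length, so the diagram is simply laced. The associated Dynkin diagram is a chain of 6 nodes with single edges (A_6), so the type is A_6 (the algebra sl(7)).

A_6 (sl(7))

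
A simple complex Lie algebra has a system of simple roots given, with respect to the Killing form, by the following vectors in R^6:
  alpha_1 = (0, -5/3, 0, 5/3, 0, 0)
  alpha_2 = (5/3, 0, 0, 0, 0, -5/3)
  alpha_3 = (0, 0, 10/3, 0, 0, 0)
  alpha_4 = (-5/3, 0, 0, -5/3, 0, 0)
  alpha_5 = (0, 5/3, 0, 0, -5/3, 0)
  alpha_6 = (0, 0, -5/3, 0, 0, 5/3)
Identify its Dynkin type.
Compute the Cartan integers a_ij = 2(alpha_i, alpha_j)/(alpha_j, alpha_j); the resulting 6x6 Cartan matrix is
[[2, 0, 0, -1, -1, 0], [0, 2, 0, -1, 0, -1], [0, 0, 2, 0, 0, -2], [-1, -1, 0, 2, 0, 0], [-1, 0, 0, 0, 2, 0], [0, -1, -1, 0, 0, 2]].
The roots have two lengths (squared-length ratio 2:1); the short ones are alpha_{1,2,4,5,6}. The associated Dynkin diagram is a chain of 6 nodes with a double edge at one end; the terminal node there is the unique long simple root (C_6), so the type is C_6 (the algebra sp(12)).

C_6 (sp(12))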